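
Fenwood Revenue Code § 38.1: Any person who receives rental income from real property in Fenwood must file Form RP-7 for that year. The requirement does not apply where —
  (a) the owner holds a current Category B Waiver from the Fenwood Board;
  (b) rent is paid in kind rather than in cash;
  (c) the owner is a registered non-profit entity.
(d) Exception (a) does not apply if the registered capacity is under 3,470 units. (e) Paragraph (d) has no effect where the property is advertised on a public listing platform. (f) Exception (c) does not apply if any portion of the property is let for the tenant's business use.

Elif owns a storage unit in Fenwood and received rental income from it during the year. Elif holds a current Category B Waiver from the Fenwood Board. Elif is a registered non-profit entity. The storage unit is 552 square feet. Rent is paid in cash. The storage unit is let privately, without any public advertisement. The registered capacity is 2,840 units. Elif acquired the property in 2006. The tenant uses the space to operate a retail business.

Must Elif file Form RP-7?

Yes — Elif must file Form RP-7.

Exception (a): a current Category B Waiver is held — every condition holds. But: (d) is engaged — the registered capacity is 2,840 units, under the 3,470 units limit. (e) does not operate here (the property is let privately without advertisement), so (d) stands. Exception (a) does not apply.
Exception (b) fails — rent is paid in cash.
Exception (c): Elif is a registered non-profit — every condition holds. However, paragraph (f) must be considered: (f) operates against (c): the space is let for business use. So (c) is unavailable.
None of the exceptions is available; § 38.1 applies in full.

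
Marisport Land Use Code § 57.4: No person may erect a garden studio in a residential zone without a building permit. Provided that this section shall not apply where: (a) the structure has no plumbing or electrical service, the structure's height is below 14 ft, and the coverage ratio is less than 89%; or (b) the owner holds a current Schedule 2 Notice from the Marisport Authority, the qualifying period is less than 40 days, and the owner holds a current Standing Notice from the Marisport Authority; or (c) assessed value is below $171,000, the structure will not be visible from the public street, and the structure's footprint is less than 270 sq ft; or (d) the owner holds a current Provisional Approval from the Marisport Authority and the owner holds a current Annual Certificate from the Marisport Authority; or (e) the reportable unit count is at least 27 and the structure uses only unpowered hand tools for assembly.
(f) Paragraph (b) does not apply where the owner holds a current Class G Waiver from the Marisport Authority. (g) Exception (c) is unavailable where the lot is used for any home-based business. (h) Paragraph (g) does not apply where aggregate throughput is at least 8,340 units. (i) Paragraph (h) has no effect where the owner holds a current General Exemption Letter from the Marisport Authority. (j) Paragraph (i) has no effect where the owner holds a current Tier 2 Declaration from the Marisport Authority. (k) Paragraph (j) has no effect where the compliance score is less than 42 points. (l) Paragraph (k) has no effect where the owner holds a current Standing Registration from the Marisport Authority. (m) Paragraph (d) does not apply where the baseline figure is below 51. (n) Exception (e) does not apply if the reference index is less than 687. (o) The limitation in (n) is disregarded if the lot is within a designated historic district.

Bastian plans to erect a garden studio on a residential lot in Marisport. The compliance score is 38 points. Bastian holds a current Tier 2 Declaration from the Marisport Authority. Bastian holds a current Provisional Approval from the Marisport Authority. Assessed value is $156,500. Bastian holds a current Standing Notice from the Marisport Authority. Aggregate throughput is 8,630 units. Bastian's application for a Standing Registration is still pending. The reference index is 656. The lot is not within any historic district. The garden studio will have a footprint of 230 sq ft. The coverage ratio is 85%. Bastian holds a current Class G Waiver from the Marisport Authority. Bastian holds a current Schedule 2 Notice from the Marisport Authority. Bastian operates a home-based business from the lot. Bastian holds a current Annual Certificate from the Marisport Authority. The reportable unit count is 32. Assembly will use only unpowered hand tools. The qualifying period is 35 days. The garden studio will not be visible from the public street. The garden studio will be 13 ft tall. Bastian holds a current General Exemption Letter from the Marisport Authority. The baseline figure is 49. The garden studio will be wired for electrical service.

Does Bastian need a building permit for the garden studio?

Yes — Bastian must obtain a building permit.

Exception (a) fails — electrical service is planned.
Exception (b)'s conditions are all satisfied: a current Schedule 2 Notice is held; the qualifying period is 35 days, less than the 40 days limit; a current Standing Notice is held. However, paragraph (f) must be considered: (f) operates against (b): a current Class G Waiver is held. (b) is therefore removed.
Exception (c)'s conditions are all satisfied: assessed value is $156,500, below the $171,000 limit; the structure will not be visible from the street; the structure's footprint is 230 sq ft, less than the 270 sq ft limit. But: (g) operates against (c): a home-based business operates on the lot. (h) applies (aggregate throughput is 8,630 units, meeting the 8,340 units threshold), but is overridden by (i): (i) operates against (h): a current General Exemption Letter is held. (j) would limit (i) — a current Tier 2 Declaration is held — but (k) sets (j) aside: (k) applies — the compliance score is 38 points, less than the 42 points limit. (l) is inapplicable (there is no Standing Registration in force), so (k) stands. (c) is therefore removed.
All of (d)'s requirements are met (a current Provisional Approval is held; a current Annual Certificate is held). But applying paragraph (m): (m) operates — the baseline figure is 49, below the 51 limit. Exception (d) does not apply.
Exception (e): the reportable unit count is 32, meeting the 27 threshold; assembly uses only hand tools — every condition holds. Turning to paragraphs (n)–(o): (n) operates — the reference index is 656, less than the 687 limit. (o) is not triggered (the lot is not in a historic district), so (n) stands. Exception (e) does not apply.
No exception is made out. Bastian falls within the general rule.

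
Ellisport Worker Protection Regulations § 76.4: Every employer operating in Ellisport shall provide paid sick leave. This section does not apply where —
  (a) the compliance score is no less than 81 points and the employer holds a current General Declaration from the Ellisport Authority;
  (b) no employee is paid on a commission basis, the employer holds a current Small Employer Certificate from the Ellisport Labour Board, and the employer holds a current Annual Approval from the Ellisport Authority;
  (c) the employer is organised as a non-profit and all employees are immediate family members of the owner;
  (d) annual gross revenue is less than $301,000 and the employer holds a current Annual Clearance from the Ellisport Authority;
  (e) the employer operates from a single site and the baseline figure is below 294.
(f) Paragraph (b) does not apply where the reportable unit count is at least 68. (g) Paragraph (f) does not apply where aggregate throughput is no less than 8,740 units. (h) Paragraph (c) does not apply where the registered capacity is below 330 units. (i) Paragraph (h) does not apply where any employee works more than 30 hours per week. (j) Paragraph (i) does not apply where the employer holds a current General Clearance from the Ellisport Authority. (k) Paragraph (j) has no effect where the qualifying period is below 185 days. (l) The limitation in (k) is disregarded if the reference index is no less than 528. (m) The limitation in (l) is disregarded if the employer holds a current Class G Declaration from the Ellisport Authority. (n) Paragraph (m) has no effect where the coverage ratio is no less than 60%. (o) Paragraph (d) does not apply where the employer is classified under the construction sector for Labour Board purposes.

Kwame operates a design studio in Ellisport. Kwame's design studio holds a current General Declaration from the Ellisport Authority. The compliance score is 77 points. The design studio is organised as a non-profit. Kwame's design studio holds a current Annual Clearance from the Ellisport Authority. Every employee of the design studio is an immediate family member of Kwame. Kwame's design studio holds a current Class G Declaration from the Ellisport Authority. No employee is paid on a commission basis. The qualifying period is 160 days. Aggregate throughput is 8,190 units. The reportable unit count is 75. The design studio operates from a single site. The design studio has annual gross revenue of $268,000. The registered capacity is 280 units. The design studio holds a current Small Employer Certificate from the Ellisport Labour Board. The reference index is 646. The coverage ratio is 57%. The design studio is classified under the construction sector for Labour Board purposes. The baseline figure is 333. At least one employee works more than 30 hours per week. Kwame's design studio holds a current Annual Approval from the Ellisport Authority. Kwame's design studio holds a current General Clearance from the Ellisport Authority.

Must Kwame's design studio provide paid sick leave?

Exception (a) requires that the compliance score is no less than 81 points; but the compliance score is 77 points, short of 81 points, so (a) is unavailable.
All of (b)'s requirements are met (no employee is paid on commission; a current Small Employer Certificate is held; a current Annual Approval is held). But applying paragraphs (f)–(g): (f) operates against (b): the reportable unit count is 75, meeting the 68 threshold. (g) does not operate here (aggregate throughput is 8,190 units, short of 8,740 units), so (f) stands. Exception (b) does not apply.
Exception (c) is satisfied on its face — the employer is a non-profit; every employee is an immediate family member. Considering the limiting provisions: (h) would limit (c) — the registered capacity is 280 units, below the 330 units limit — but (i) sets (h) aside: (i) operates against (h): at least one employee exceeds 30 hours/week. (j) applies (a current General Clearance is held), but yields to (k): (k) operates against (j): the qualifying period is 160 days, below the 185 days limit. (l) would limit (k) — the reference index is 646, meeting the 528 threshold — but (m) sets (l) aside: (m) operates against (l): a current Class G Declaration is held. (n) is inapplicable (the coverage ratio is 57%, short of 60%), so (m) stands. Exception (c) stands.
All of (d)'s requirements are met (annual gross revenue is $268,000, less than the $301,000 limit; a current Annual Clearance is held). But applying paragraph (o): (o) is triggered — the design studio is classified under the construction sector. Exception (d) does not apply.
Exception (e) fails — the baseline figure is 333, not below 294.

No — exception (c) applies; Kwame's design studio is not required to provide paid sick leave.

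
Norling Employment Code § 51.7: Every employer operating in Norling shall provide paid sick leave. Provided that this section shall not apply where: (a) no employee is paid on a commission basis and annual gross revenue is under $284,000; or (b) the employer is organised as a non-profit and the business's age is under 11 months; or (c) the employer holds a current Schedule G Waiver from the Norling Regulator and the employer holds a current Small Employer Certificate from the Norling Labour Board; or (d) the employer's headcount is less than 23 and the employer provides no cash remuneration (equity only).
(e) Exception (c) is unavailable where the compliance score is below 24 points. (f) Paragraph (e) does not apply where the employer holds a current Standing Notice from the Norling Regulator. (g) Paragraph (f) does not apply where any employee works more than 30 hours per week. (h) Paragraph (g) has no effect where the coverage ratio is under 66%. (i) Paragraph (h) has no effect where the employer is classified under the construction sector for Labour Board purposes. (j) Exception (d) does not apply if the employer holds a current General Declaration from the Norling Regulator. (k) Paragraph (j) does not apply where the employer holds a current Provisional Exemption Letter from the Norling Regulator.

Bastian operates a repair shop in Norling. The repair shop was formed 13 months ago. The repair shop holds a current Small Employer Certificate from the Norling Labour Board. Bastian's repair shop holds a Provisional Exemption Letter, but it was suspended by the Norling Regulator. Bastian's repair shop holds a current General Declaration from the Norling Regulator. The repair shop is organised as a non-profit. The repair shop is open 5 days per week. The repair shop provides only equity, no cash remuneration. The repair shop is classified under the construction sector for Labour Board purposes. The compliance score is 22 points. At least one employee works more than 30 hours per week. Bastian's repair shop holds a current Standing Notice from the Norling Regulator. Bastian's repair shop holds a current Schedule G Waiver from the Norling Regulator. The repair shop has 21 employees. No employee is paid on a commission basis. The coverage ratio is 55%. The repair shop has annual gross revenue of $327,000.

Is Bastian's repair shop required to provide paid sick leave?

Yes — Bastian's repair shop must provide paid sick leave.

Exception (a) fails — annual gross revenue is $327,000, not under $284,000.
Exception (b) requires that the business's age is under 11 months; but the business's age is 13 months, not under 11 months, so (b) is unavailable.
All of (c)'s requirements are met (a current Schedule G Waiver is held; a current Small Employer Certificate is held). But applying paragraphs (e)–(i): (e) operates against (c): the compliance score is 22 points, below the 24 points limit. (f) is engaged (a current Standing Notice is held), but yields to (g): (g) is engaged — at least one employee exceeds 30 hours/week. (h) is triggered (the coverage ratio is 55%, under the 66% limit), but is overridden by (i): (i) operates against (h): the repair shop is classified under the construction sector. (c) is therefore removed.
Exception (d): the employer's headcount is 21, less than the 23 limit; remuneration is equity-only — every condition holds. But applying paragraphs (j)–(k): (j) operates against (d): a current General Declaration is held. (k), which would lift (j), does not operate here — the Provisional Exemption Letter is not current. (d) is therefore removed.
No exception displaces § 51.7.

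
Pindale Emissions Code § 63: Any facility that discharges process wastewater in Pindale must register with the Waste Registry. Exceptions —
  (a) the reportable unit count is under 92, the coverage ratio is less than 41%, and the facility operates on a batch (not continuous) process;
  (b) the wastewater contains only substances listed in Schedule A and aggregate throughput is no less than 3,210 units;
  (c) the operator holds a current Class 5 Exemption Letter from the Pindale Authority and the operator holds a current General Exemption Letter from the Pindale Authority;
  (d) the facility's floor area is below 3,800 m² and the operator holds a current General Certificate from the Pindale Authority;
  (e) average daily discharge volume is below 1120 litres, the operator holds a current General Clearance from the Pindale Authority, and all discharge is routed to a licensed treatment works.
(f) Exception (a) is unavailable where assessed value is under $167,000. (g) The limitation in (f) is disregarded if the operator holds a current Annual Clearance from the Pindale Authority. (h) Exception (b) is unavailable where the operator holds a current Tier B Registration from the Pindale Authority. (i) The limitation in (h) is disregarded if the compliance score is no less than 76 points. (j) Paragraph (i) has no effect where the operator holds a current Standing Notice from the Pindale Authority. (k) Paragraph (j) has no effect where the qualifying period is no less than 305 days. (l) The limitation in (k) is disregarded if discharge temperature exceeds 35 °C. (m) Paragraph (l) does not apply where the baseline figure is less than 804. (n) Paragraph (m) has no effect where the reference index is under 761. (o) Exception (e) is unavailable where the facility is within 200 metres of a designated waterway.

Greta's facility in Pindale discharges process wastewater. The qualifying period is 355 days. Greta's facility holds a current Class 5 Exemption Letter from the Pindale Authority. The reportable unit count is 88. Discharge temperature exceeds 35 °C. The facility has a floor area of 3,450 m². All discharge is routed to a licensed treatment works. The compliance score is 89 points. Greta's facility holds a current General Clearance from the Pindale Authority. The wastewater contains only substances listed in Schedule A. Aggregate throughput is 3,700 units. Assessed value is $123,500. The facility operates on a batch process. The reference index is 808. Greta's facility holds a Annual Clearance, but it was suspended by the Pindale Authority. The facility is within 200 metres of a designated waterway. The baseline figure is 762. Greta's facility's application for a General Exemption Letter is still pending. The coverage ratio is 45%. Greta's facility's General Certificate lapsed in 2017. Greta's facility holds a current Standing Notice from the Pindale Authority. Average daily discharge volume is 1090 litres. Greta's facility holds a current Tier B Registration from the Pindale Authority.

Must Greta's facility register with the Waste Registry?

No — exception (b) applies; Greta's facility is not required to register with the Waste Registry.

Exception (a) requires that the coverage ratio is less than 41%; but the coverage ratio is 45%, not less than 41%, so (a) is unavailable.
Exception (b) is satisfied on its face — the wastewater is Schedule-A-only; aggregate throughput is 3,700 units, meeting the 3,210 units threshold. Considering the limiting provisions: (h) would limit (b) — a current Tier B Registration is held — but (i) sets (h) aside: (i) operates against (h): the compliance score is 89 points, meeting the 76 points threshold. (j) operates (a current Standing Notice is held), but is itself disapplied by (k): (k) operates against (j): the qualifying period is 355 days, meeting the 305 days threshold. (l) would limit (k) — discharge temperature exceeds 35 °C — but (m) sets (l) aside: (m) operates against (l): the baseline figure is 762, less than the 804 limit. (n), which would lift (m), is inapplicable — the reference index is 808, not under 761. So (b) applies.
Exception (c) requires that the operator holds a current General Exemption Letter from the Pindale Authority; but there is no General Exemption Letter in force, so (c) is unavailable.
Exception (d) requires that the operator holds a current General Certificate from the Pindale Authority; but there is no General Certificate in force, so (d) is unavailable.
All of (e)'s requirements are met (average daily discharge volume is 1090 litres, below the 1120 litres limit; a current General Clearance is held; discharge is routed to a licensed treatment works). However, paragraph (o) must be considered: (o) operates — the facility is within 200 m of a designated waterway. So (e) is unavailable.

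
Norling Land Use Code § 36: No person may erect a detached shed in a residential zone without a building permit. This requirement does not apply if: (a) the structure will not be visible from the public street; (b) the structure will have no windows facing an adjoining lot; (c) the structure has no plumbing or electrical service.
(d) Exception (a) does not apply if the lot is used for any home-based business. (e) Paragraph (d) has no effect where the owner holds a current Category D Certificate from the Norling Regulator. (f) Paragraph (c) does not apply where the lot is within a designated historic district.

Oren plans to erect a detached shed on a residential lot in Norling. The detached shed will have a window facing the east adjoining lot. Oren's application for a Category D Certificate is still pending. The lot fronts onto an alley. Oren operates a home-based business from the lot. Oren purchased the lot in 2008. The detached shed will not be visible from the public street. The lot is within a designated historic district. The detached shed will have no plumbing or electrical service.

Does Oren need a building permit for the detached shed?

Exception (a) is satisfied on its face — the structure will not be visible from the street. Turning to paragraphs (d)–(e): (d) operates against (a): a home-based business operates on the lot. (e), which would lift (d), is not engaged — the Category D Certificate is not current. (a) is therefore removed.
Exception (b) fails — a window faces an adjoining lot.
Exception (c)'s conditions are all satisfied: there is no plumbing or electrical service. However, paragraph (f) must be considered: (f) operates — the lot is in a historic district. Exception (c) does not apply.
None of the exceptions is available; § 36 applies in full.

Yes — Oren must obtain a building permit.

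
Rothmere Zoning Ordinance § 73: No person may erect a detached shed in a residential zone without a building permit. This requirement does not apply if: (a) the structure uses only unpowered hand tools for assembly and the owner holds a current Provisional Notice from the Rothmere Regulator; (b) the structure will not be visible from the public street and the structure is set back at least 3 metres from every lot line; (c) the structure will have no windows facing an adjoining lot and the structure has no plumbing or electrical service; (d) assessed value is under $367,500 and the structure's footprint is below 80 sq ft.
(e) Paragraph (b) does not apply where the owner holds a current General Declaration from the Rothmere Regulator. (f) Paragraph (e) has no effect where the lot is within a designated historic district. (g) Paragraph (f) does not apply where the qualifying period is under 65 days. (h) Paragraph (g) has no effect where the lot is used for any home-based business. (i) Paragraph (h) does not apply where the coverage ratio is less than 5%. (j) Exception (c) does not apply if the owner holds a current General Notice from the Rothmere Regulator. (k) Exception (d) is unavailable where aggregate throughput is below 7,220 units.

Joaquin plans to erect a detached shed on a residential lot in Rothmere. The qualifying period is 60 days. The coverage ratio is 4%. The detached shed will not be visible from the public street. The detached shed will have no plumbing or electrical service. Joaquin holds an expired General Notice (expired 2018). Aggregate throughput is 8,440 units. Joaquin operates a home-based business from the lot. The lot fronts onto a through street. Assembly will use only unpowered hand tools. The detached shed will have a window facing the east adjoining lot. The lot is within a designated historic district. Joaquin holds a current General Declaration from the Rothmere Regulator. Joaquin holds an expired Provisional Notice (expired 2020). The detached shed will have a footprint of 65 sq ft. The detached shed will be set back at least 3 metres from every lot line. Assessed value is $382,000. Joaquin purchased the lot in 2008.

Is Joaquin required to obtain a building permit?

Exception (a) requires that the owner holds a current Provisional Notice from the Rothmere Regulator; but no current Provisional Notice is held, so (a) is unavailable.
Exception (b) is satisfied on its face — the structure will not be visible from the street; the setback is at least 3 m on every side. However, paragraphs (e)–(i) must be considered: (e) operates against (b): a current General Declaration is held. (f) is engaged (the lot is in a historic district), but is set aside by (g): (g) operates against (f): the qualifying period is 60 days, under the 65 days limit. (h) would limit (g) — a home-based business operates on the lot — but (i) sets (h) aside: (i) operates against (h): the coverage ratio is 4%, less than the 5% limit. Exception (b) does not apply.
Exception (c) requires that the structure will have no windows facing an adjoining lot; but a window faces an adjoining lot, so (c) is unavailable.
Exception (d) does not apply: assessed value is $382,000, not under $367,500.
No exception displaces § 73.

Yes — Joaquin must obtain a building permit.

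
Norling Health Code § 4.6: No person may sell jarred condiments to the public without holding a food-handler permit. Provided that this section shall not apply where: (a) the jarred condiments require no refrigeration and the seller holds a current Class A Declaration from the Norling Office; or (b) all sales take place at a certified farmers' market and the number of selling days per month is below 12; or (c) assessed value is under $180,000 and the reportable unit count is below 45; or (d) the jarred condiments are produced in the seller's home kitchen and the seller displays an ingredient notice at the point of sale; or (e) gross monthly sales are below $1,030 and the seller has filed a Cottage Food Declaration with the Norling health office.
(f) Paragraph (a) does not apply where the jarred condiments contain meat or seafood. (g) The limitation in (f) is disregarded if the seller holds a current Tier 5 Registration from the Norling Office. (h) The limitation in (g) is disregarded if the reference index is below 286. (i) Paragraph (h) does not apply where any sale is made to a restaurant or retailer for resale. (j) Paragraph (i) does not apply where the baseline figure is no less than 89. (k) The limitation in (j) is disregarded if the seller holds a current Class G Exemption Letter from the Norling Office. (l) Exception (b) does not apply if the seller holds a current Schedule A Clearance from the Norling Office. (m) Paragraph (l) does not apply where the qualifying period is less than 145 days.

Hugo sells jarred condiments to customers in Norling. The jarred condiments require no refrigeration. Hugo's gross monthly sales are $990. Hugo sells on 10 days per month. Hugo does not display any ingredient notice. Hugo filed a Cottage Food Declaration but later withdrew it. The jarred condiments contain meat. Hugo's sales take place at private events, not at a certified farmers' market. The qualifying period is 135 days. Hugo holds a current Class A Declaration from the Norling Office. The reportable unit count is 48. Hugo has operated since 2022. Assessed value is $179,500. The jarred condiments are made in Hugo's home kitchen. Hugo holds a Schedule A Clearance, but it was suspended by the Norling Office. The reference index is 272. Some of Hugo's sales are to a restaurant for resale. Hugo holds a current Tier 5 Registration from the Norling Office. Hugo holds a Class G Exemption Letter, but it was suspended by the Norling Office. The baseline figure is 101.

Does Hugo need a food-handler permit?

Yes — Hugo must hold a food-handler permit.

All of (a)'s requirements are met (the jarred condiments are shelf-stable; a current Class A Declaration is held). However, paragraphs (f)–(k) must be considered: (f) operates against (a): the jarred condiments contain meat. (g) operates (a current Tier 5 Registration is held), but yields to (h): (h) operates against (g): the reference index is 272, below the 286 limit. (i) is engaged (some sales are to a restaurant for resale), but is overridden by (j): (j) is triggered — the baseline figure is 101, meeting the 89 threshold. (k), which would lift (j), is not engaged — no current Class G Exemption Letter is held. (a) is therefore removed.
Exception (b) does not apply: sales are at private events, not a certified farmers' market.
Exception (c) does not apply: the reportable unit count is 48, not below 45.
Exception (d) does not apply: no ingredient notice is displayed.
Exception (e) fails — the Cottage Food Declaration was withdrawn.
No exception applies. The general rule governs.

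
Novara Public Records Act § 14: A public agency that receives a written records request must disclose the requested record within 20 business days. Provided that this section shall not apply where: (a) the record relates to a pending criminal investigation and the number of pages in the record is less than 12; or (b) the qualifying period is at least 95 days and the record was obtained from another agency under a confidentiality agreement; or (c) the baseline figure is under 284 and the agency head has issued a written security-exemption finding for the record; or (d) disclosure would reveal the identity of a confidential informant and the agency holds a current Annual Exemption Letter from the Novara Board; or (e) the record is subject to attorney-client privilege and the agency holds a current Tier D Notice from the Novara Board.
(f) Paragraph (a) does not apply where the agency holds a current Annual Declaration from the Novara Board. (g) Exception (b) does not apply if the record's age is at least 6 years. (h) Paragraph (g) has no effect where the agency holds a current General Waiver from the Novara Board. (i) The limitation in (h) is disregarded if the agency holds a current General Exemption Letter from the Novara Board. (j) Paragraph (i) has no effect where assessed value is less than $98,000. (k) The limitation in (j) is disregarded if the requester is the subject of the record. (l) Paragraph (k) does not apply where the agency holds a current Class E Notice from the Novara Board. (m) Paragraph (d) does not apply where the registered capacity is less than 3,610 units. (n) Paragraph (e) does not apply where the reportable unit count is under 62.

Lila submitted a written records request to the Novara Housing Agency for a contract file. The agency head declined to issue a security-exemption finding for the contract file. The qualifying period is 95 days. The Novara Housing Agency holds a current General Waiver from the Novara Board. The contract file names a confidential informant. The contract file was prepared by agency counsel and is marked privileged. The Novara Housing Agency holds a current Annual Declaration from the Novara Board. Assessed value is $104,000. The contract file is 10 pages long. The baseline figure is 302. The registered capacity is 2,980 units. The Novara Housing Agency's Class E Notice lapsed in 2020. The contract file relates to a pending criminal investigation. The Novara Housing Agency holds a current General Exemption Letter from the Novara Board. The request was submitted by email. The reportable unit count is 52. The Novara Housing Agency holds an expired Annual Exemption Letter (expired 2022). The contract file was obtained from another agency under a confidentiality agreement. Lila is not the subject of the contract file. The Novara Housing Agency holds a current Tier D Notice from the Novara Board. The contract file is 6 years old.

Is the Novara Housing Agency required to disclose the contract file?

Yes — the Novara Housing Agency must disclose the contract file.

Exception (a): the contract file relates to a pending investigation; the number of pages in the record is 10, less than the 12 limit — every condition holds. But: (f) operates against (a): a current Annual Declaration is held. Exception (a) does not apply.
Exception (b) is satisfied on its face — the qualifying period is 95 days, meeting the 95 days threshold; the contract file was obtained under a confidentiality agreement. But applying paragraphs (g)–(l): (g) operates — the record's age is 6 years, meeting the 6 years threshold. (h) is triggered (a current General Waiver is held), but is overridden by (i): (i) applies — a current General Exemption Letter is held. (j) is not triggered (assessed value is $104,000, not less than $98,000), so (i) stands. Exception (b) does not apply.
Exception (c) does not apply: the baseline figure is 302, not under 284.
Exception (d) requires that the agency holds a current Annual Exemption Letter from the Novara Board; but no current Annual Exemption Letter is held, so (d) is unavailable.
Exception (e): the contract file is privileged; a current Tier D Notice is held — every condition holds. However, paragraph (n) must be considered: (n) applies — the reportable unit count is 52, under the 62 limit. (e) is therefore removed.
No exception applies. The general rule governs.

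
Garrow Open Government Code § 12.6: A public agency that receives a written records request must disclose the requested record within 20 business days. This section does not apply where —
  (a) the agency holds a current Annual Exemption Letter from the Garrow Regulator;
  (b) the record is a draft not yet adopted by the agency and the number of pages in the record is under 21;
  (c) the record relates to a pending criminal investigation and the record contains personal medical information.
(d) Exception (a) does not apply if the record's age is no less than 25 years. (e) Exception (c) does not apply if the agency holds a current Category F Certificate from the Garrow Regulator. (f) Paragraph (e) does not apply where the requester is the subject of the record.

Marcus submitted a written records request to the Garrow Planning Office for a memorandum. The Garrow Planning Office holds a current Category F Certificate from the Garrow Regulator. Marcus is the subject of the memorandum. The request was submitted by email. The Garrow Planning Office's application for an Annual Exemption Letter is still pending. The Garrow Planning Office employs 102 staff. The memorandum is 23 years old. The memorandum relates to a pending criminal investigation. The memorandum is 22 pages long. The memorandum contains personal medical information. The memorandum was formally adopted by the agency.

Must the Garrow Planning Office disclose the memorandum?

No — exception (c) applies; the Garrow Planning Office is not required to disclose the memorandum.

Exception (a) requires that the agency holds a current Annual Exemption Letter from the Garrow Regulator; but there is no Annual Exemption Letter in force, so (a) is unavailable.
Exception (b) does not apply: the memorandum has been formally adopted.
Exception (c) is satisfied on its face — the memorandum relates to a pending investigation; the memorandum contains personal medical information. Considering the limiting provisions: (e) is engaged (a current Category F Certificate is held), but is displaced by (f): (f) is triggered — Marcus is the subject of the memorandum. Exception (c) stands.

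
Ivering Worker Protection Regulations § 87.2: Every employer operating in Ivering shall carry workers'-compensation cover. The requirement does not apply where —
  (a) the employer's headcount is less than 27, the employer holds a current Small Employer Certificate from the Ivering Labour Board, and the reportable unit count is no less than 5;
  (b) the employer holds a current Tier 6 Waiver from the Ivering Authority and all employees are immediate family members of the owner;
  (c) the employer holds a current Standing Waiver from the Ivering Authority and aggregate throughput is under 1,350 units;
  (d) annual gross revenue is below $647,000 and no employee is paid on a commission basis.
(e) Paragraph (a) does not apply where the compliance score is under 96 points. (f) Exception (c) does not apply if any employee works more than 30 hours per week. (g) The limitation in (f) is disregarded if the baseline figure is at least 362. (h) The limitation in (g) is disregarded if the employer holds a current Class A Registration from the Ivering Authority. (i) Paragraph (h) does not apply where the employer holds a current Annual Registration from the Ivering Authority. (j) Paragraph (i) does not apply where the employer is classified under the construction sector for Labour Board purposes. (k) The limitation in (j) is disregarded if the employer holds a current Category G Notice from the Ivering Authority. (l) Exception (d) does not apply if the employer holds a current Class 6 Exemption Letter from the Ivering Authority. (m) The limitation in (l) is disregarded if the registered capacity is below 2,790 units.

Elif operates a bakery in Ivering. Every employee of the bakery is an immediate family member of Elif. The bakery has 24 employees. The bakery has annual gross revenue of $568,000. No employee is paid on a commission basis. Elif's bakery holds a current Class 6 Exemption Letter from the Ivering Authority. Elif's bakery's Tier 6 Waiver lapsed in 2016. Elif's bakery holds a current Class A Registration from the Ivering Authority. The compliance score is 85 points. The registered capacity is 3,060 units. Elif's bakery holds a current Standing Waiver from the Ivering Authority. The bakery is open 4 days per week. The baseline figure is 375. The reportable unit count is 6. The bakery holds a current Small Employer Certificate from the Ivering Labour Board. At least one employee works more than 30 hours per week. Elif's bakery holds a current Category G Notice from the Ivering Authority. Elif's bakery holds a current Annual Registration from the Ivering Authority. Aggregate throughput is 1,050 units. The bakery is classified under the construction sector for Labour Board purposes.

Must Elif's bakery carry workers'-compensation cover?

Exception (a): the employer's headcount is 24, less than the 27 limit; a current Small Employer Certificate is held; the reportable unit count is 6, meeting the 5 threshold — every condition holds. But: (e) is triggered — the compliance score is 85 points, under the 96 points limit. (a) is therefore removed.
Exception (b) fails — the Tier 6 Waiver is not current.
Exception (c) is satisfied on its face — a current Standing Waiver is held; aggregate throughput is 1,050 units, under the 1,350 units limit. As to paragraphs (f)–(k): (f) applies (at least one employee exceeds 30 hours/week), but is displaced by (g): (g) is triggered — the baseline figure is 375, meeting the 362 threshold. (h) is triggered (a current Class A Registration is held), but is displaced by (i): (i) operates — a current Annual Registration is held. (j) applies (the bakery is classified under the construction sector), but is itself disapplied by (k): (k) operates against (j): a current Category G Notice is held. (c) remains available.
Exception (d): annual gross revenue is $568,000, below the $647,000 limit; no employee is paid on commission — every condition holds. But: (l) operates against (d): a current Class 6 Exemption Letter is held. (m), which would lift (l), is inapplicable — the registered capacity is 3,060 units, not below 2,790 units. (d) is therefore removed.

No — exception (c) applies; Elif's bakery is not required to carry workers'-compensation cover.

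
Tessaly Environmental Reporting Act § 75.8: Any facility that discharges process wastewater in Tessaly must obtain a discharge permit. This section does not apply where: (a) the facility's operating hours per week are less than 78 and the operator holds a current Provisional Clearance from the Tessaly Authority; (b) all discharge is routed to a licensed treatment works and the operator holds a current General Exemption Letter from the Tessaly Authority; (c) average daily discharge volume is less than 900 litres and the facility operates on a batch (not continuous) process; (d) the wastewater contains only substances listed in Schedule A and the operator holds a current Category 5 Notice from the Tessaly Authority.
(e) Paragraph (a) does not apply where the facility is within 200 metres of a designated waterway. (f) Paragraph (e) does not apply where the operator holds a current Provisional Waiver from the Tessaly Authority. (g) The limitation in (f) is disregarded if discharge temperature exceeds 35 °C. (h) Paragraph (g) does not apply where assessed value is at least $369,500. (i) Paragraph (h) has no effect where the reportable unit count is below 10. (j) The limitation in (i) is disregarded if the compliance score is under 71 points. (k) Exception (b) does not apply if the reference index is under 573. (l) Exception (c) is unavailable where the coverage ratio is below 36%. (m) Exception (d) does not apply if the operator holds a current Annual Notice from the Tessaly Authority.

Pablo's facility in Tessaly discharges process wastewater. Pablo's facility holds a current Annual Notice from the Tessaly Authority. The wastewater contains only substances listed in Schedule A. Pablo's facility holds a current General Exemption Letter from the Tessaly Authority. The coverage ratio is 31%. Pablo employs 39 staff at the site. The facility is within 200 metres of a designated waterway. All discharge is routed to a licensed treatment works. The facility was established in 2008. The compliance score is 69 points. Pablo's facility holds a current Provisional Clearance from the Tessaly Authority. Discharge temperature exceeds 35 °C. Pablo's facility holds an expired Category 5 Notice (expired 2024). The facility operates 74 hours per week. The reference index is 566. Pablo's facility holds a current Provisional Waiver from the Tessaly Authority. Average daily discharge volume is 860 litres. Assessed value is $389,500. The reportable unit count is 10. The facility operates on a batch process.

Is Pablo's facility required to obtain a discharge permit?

Exception (a) is satisfied on its face — the facility's operating hours per week are 74, less than the 78 limit; a current Provisional Clearance is held. Under paragraphs (e)–(j): (e) would limit (a) — the facility is within 200 m of a designated waterway — but (f) sets (e) aside: (f) operates against (e): a current Provisional Waiver is held. (g) applies (discharge temperature exceeds 35 °C), but is set aside by (h): (h) operates against (g): assessed value is $389,500, meeting the $369,500 threshold. (i) does not operate here (the reportable unit count is 10, not below 10), so (h) stands. (a) remains available.
Exception (b): discharge is routed to a licensed treatment works; a current General Exemption Letter is held — every condition holds. Turning to paragraph (k): (k) operates against (b): the reference index is 566, under the 573 limit. So (b) is unavailable.
Exception (c) is satisfied on its face — average daily discharge volume is 860 litres, less than the 900 litres limit; the facility operates on a batch process. Turning to paragraph (l): (l) is engaged — the coverage ratio is 31%, below the 36% limit. (c) is therefore removed.
Exception (d) fails — the Category 5 Notice is not current.

No — exception (a) applies; Pablo's facility is not required to obtain a discharge permit.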